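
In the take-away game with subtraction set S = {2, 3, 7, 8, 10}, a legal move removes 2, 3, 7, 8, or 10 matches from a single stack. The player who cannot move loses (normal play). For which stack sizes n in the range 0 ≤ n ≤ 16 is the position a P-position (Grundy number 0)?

G(0) = 0
G(1) = mex{} = 0
G(2) = mex{0} = 1
G(3) = mex{0,0} = 1
G(4) = mex{1,0} = 2
G(5) = mex{1,1} = 0
G(6) = mex{2,1} = 0
G(7) = mex{0,2,0} = 1
G(8) = mex{0,0,0,0} = 1
G(9) = mex{1,0,1,0} = 2
G(10) = mex{1,1,1,1,0} = 2
G(11) = mex{2,1,2,1,0} = 3
G(12) = mex{2,2,0,2,1} = 3
G(13) = mex{3,2,0,0,1} = 4
G(14) = mex{3,3,1,0,2} = 4
G(15) = mex{4,3,1,1,0} = 2
G(16) = mex{4,4,2,1,0} = 3
P-positions are exactly the n with G(n) = 0.

0, 1, 5, 6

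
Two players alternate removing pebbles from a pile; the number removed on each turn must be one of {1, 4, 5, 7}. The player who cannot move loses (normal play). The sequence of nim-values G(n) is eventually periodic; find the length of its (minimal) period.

8

n :  0  1  2  3  4  5  6  7  8  9 10 11 12 13 14 15 16 17
G :  0  1  0  1  2  3  2  3  0  1  0  1  2  3  2  3  0  1
G(n+8) = G(n) holds for n = 0,…,6 (a full window of length max(S) = 7), so the sequence is purely periodic with period 8.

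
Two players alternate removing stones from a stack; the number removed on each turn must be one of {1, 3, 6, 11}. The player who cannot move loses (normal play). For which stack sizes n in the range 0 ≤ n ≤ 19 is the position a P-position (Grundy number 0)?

0, 2, 4, 9, 14, 16, 18

n :  0  1  2  3  4  5  6  7  8  9 10 11 12 13 14 15 16 17 18 19
G :  0  1  0  1  0  1  2  3  2  0  1  3  4  2  0  1  0  1  0  1
P-positions are exactly the n with G(n) = 0.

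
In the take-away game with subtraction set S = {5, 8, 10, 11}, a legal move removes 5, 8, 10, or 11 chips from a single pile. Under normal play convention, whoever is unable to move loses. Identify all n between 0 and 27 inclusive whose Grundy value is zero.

G(0) = 0
G(1) = mex{} = 0
G(2) = mex{} = 0
G(3) = mex{} = 0
G(4) = mex{} = 0
G(5) = mex{0} = 1
G(6) = mex{0} = 1
G(7) = mex{0} = 1
G(8) = mex{0,0} = 1
G(9) = mex{0,0} = 1
G(10) = mex{1,0,0} = 2
G(11) = mex{1,0,0,0} = 2
G(12) = mex{1,0,0,0} = 2
G(13) = mex{1,1,0,0} = 2
G(14) = mex{1,1,0,0} = 2
G(15) = mex{2,1,1,0} = 3
G(16) = mex{2,1,1,1} = 0
G(17) = mex{2,1,1,1} = 0
G(18) = mex{2,2,1,1} = 0
G(19) = mex{2,2,1,1} = 0
G(20) = mex{3,2,2,1} = 0
G(21) = mex{0,2,2,2} = 1
G(22) = mex{0,2,2,2} = 1
G(23) = mex{0,3,2,2} = 1
G(24) = mex{0,0,2,2} = 1
G(25) = mex{0,0,3,2} = 1
G(26) = mex{1,0,0,3} = 2
G(27) = mex{1,0,0,0} = 2
P-positions are exactly the n with G(n) = 0.

0, 1, 2, 3, 4, 16, 17, 18, 19, 20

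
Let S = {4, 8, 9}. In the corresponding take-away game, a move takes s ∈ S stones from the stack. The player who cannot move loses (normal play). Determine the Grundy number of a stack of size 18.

1

G(0) = 0
G(1) = mex{} = 0
G(2) = mex{} = 0
G(3) = mex{} = 0
G(4) = mex{0} = 1
G(5) = mex{0} = 1
G(6) = mex{0} = 1
G(7) = mex{0} = 1
G(8) = mex{1,0} = 2
G(9) = mex{1,0,0} = 2
G(10) = mex{1,0,0} = 2
G(11) = mex{1,0,0} = 2
G(12) = mex{2,1,0} = 3
G(13) = mex{2,1,1} = 0
G(14) = mex{2,1,1} = 0
G(15) = mex{2,1,1} = 0
G(16) = mex{3,2,1} = 0
G(17) = mex{0,2,2} = 1
G(18) = mex{0,2,2} = 1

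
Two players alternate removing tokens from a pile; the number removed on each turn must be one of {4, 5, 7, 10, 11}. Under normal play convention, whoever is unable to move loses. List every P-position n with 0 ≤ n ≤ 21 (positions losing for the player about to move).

0, 1, 2, 3, 15, 16, 17, 18

n :  0  1  2  3  4  5  6  7  8  9 10 11 12 13 14 15 16 17 18 19 20 21
G :  0  0  0  0  1  1  1  1  2  2  2  2  3  3  3  0  0  0  0  1  1  1
P-positions are exactly the n with G(n) = 0.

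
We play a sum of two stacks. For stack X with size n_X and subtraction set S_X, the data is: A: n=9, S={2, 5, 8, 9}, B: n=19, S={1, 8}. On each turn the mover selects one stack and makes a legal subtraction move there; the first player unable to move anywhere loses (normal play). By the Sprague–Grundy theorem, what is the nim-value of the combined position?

Stack A, S = {2, 5, 8, 9}:
n : 0 1 2 3 4 5 6 7 8 9
G : 0 0 1 1 0 2 1 0 2 1
G_A(9) = 1.
Stack B, S = {1, 8}:
n :  0  1  2  3  4  5  6  7  8  9 10 11 12 13 14 15 16 17 18 19
G :  0  1  0  1  0  1  0  1  2  0  1  0  1  0  1  0  1  2  0  1
G_B(19) = 1.
Combined Grundy value = 1 ⊕ 1 = 0.

0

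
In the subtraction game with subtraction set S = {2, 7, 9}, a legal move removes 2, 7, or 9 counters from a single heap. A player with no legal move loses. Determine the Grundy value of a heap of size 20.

n :  0  1  2  3  4  5  6  7  8  9 10 11 12 13 14 15 16 17 18 19 20
G :  0  0  1  1  0  0  1  1  2  2  3  3  2  2  3  0  0  1  1  0  0

0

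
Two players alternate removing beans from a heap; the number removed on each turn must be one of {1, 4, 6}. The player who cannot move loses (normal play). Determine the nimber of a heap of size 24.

2

n :  0  1  2  3  4  5  6  7  8  9 10 11 12 13 14 15 16 17 18 19 20 21 22 23 24
G :  0  1  0  1  2  0  1  0  1  2  0  1  0  1  2  0  1  0  1  2  0  1  0  1  2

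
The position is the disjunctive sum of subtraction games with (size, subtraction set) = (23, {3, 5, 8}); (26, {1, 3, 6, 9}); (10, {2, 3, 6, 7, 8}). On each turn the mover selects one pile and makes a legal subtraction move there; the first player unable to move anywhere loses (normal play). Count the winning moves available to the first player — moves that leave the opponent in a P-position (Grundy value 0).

Pile A, S = {3, 5, 8}:
G(0) = 0
G(1) = mex{} = 0
G(2) = mex{} = 0
G(3) = mex{0} = 1
G(4) = mex{0} = 1
G(5) = mex{0,0} = 1
G(6) = mex{1,0} = 2
G(7) = mex{1,0} = 2
G(8) = mex{1,1,0} = 2
G(9) = mex{2,1,0} = 3
G(10) = mex{2,1,0} = 3
G(11) = mex{2,2,1} = 0
G(12) = mex{3,2,1} = 0
G(13) = mex{3,2,1} = 0
G(14) = mex{0,3,2} = 1
G(15) = mex{0,3,2} = 1
G(16) = mex{0,0,2} = 1
G(17) = mex{1,0,3} = 2
G(18) = mex{1,0,3} = 2
G(19) = mex{1,1,0} = 2
G(20) = mex{2,1,0} = 3
G(21) = mex{2,1,0} = 3
G(22) = mex{2,2,1} = 0
G(23) = mex{3,2,1} = 0
G_A(23) = 0.
Pile B, S = {1, 3, 6, 9}:
G(0) = 0
G(1) = mex{0} = 1
G(2) = mex{1} = 0
G(3) = mex{0,0} = 1
G(4) = mex{1,1} = 0
G(5) = mex{0,0} = 1
G(6) = mex{1,1,0} = 2
G(7) = mex{2,0,1} = 3
G(8) = mex{3,1,0} = 2
G(9) = mex{2,2,1,0} = 3
G(10) = mex{3,3,0,1} = 2
G(11) = mex{2,2,1,0} = 3
G(12) = mex{3,3,2,1} = 0
G(13) = mex{0,2,3,0} = 1
G(14) = mex{1,3,2,1} = 0
G(15) = mex{0,0,3,2} = 1
G(16) = mex{1,1,2,3} = 0
G(17) = mex{0,0,3,2} = 1
G(18) = mex{1,1,0,3} = 2
G(19) = mex{2,0,1,2} = 3
G(20) = mex{3,1,0,3} = 2
G(21) = mex{2,2,1,0} = 3
G(22) = mex{3,3,0,1} = 2
G(23) = mex{2,2,1,0} = 3
G(24) = mex{3,3,2,1} = 0
G(25) = mex{0,2,3,0} = 1
G(26) = mex{1,3,2,1} = 0
G_B(26) = 0.
Pile C, S = {2, 3, 6, 7, 8}:
G(0) = 0
G(1) = mex{} = 0
G(2) = mex{0} = 1
G(3) = mex{0,0} = 1
G(4) = mex{1,0} = 2
G(5) = mex{1,1} = 0
G(6) = mex{2,1,0} = 3
G(7) = mex{0,2,0,0} = 1
G(8) = mex{3,0,1,0,0} = 2
G(9) = mex{1,3,1,1,0} = 2
G(10) = mex{2,1,2,1,1} = 0
G_C(10) = 0.
Combined Grundy value = 0 ⊕ 0 ⊕ 0 = 0.
A winning move leaves total XOR = 0, i.e. changes one component's Grundy value g to g ⊕ X where X is the current total.
Pile A: target g' = 0⊕0 = 0, but every legal move changes the Grundy value (mex property), so 0 moves.
Pile B: target g' = 0⊕0 = 0, but every legal move changes the Grundy value (mex property), so 0 moves.
Pile C: target g' = 0⊕0 = 0, but every legal move changes the Grundy value (mex property), so 0 moves.

0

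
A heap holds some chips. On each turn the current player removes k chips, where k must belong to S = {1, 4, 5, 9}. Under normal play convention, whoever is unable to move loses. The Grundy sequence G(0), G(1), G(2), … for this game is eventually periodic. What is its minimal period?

G(0) = 0
G(1) = mex{0} = 1
G(2) = mex{1} = 0
G(3) = mex{0} = 1
G(4) = mex{1,0} = 2
G(5) = mex{2,1,0} = 3
G(6) = mex{3,0,1} = 2
G(7) = mex{2,1,0} = 3
G(8) = mex{3,2,1} = 0
G(9) = mex{0,3,2,0} = 1
G(10) = mex{1,2,3,1} = 0
G(11) = mex{0,3,2,0} = 1
G(12) = mex{1,0,3,1} = 2
G(13) = mex{2,1,0,2} = 3
G(14) = mex{3,0,1,3} = 2
G(15) = mex{2,1,0,2} = 3
G(16) = mex{3,2,1,3} = 0
G(17) = mex{0,3,2,0} = 1
G(18) = mex{1,2,3,1} = 0
G(n+8) = G(n) holds for n = 0,…,8 (a full window of length max(S) = 9), so the sequence is purely periodic with period 8.

8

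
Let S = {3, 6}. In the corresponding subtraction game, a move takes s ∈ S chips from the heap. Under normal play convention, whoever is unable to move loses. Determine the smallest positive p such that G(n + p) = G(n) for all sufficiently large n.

n :  0  1  2  3  4  5  6  7  8  9 10 11 12 13 14 15 16 17 18 19
G :  0  0  0  1  1  1  2  2  2  0  0  0  1  1  1  2  2  2  0  0
G(n+9) = G(n) holds for n = 0,…,5 (a full window of length max(S) = 6), so the sequence is purely periodic with period 9.

9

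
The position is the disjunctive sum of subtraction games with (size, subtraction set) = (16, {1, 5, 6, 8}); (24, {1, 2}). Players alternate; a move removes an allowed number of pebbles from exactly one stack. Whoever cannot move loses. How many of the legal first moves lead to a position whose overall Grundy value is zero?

3

Stack A, S = {1, 5, 6, 8}:
n :  0  1  2  3  4  5  6  7  8  9 10 11 12 13 14 15 16
G :  0  1  0  1  0  1  2  3  2  3  2  0  1  0  1  0  1
G_A(16) = 1.
Stack B, S = {1, 2}:
G(0) = 0
G(1) = mex{0} = 1
G(2) = mex{1,0} = 2
G(3) = mex{2,1} = 0
G(4) = mex{0,2} = 1
G(5) = mex{1,0} = 2
G(6) = mex{2,1} = 0
G(7) = mex{0,2} = 1
G(8) = mex{1,0} = 2
G(9) = mex{2,1} = 0
G(10) = mex{0,2} = 1
G(11) = mex{1,0} = 2
G(12) = mex{2,1} = 0
G(13) = mex{0,2} = 1
G(14) = mex{1,0} = 2
G(15) = mex{2,1} = 0
G(16) = mex{0,2} = 1
G(17) = mex{1,0} = 2
G(18) = mex{2,1} = 0
G(19) = mex{0,2} = 1
G(20) = mex{1,0} = 2
G(21) = mex{2,1} = 0
G(22) = mex{0,2} = 1
G(23) = mex{1,0} = 2
G(24) = mex{2,1} = 0
G_B(24) = 0.
Combined Grundy value = 1 ⊕ 0 = 1.
A winning move leaves total XOR = 0, i.e. changes one component's Grundy value g to g ⊕ X where X is the current total.
Stack A: need g' = 1⊕1 = 0. Options: 16−1→G=0, 16−5→G=0, 16−6→G=2, 16−8→G=2. Hits: 2.
Stack B: need g' = 0⊕1 = 1. Options: 24−1→G=2, 24−2→G=1. Hits: 1.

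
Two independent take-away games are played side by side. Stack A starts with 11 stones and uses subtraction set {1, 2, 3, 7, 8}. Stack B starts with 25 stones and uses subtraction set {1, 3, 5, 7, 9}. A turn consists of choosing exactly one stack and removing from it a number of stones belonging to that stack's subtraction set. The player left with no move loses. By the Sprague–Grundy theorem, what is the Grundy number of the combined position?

Stack A, S = {1, 2, 3, 7, 8}:
n :  0  1  2  3  4  5  6  7  8  9 10 11
G :  0  1  2  3  0  1  2  3  4  0  1  2
G_A(11) = 2.
Stack B, S = {1, 3, 5, 7, 9}:
G(0) = 0
G(1) = mex{0} = 1
G(2) = mex{1} = 0
G(3) = mex{0,0} = 1
G(4) = mex{1,1} = 0
G(5) = mex{0,0,0} = 1
G(6) = mex{1,1,1} = 0
G(7) = mex{0,0,0,0} = 1
G(8) = mex{1,1,1,1} = 0
G(9) = mex{0,0,0,0,0} = 1
G(10) = mex{1,1,1,1,1} = 0
G(11) = mex{0,0,0,0,0} = 1
G(12) = mex{1,1,1,1,1} = 0
G(13) = mex{0,0,0,0,0} = 1
G(14) = mex{1,1,1,1,1} = 0
G(15) = mex{0,0,0,0,0} = 1
G(16) = mex{1,1,1,1,1} = 0
G(17) = mex{0,0,0,0,0} = 1
G(18) = mex{1,1,1,1,1} = 0
G(19) = mex{0,0,0,0,0} = 1
G(20) = mex{1,1,1,1,1} = 0
G(21) = mex{0,0,0,0,0} = 1
G(22) = mex{1,1,1,1,1} = 0
G(23) = mex{0,0,0,0,0} = 1
G(24) = mex{1,1,1,1,1} = 0
G(25) = mex{0,0,0,0,0} = 1
G_B(25) = 1.
Combined Grundy value = 2 ⊕ 1 = 3.

3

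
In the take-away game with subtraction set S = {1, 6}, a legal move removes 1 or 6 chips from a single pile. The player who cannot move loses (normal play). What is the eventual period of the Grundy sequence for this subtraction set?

n :  0  1  2  3  4  5  6  7  8  9 10 11 12 13 14 15
G :  0  1  0  1  0  1  2  0  1  0  1  0  1  2  0  1
G(n+7) = G(n) holds for n = 0,…,5 (a full window of length max(S) = 6), so the sequence is purely periodic with period 7.

7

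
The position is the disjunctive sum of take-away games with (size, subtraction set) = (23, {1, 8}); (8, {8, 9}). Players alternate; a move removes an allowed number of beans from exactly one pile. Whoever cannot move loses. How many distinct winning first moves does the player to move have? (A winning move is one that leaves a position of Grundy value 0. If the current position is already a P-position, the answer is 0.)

0

Pile A, S = {1, 8}:
n :  0  1  2  3  4  5  6  7  8  9 10 11 12 13 14 15 16 17 18 19 20 21 22 23
G :  0  1  0  1  0  1  0  1  2  0  1  0  1  0  1  0  1  2  0  1  0  1  0  1
G_A(23) = 1.
Pile B, S = {8, 9}:
n : 0 1 2 3 4 5 6 7 8
G : 0 0 0 0 0 0 0 0 1
G_B(8) = 1.
Combined Grundy value = 1 ⊕ 1 = 0.
A winning move leaves total XOR = 0, i.e. changes one component's Grundy value g to g ⊕ X where X is the current total.
Pile A: target g' = 1⊕0 = 1, but every legal move changes the Grundy value (mex property), so 0 moves.
Pile B: target g' = 1⊕0 = 1, but every legal move changes the Grundy value (mex property), so 0 moves.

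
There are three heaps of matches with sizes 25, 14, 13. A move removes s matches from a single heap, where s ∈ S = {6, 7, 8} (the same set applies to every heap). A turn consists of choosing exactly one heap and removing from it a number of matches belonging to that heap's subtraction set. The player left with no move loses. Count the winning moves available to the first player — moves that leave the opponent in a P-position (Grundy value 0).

All heaps use S = {6, 7, 8}:
G(0) = 0
G(1) = mex{} = 0
G(2) = mex{} = 0
G(3) = mex{} = 0
G(4) = mex{} = 0
G(5) = mex{} = 0
G(6) = mex{0} = 1
G(7) = mex{0,0} = 1
G(8) = mex{0,0,0} = 1
G(9) = mex{0,0,0} = 1
G(10) = mex{0,0,0} = 1
G(11) = mex{0,0,0} = 1
G(12) = mex{1,0,0} = 2
G(13) = mex{1,1,0} = 2
G(14) = mex{1,1,1} = 0
G(15) = mex{1,1,1} = 0
G(16) = mex{1,1,1} = 0
G(17) = mex{1,1,1} = 0
G(18) = mex{2,1,1} = 0
G(19) = mex{2,2,1} = 0
G(20) = mex{0,2,2} = 1
G(21) = mex{0,0,2} = 1
G(22) = mex{0,0,0} = 1
G(23) = mex{0,0,0} = 1
G(24) = mex{0,0,0} = 1
G(25) = mex{0,0,0} = 1
Heap A: G(25) = 1.
Heap B: G(14) = 0.
Heap C: G(13) = 2.
Combined Grundy value = 1 ⊕ 0 ⊕ 2 = 3.
A winning move leaves total XOR = 0, i.e. changes one component's Grundy value g to g ⊕ X where X is the current total.
Heap A: need g' = 1⊕3 = 2. Options: 25−6→G=0, 25−7→G=0, 25−8→G=0. Hits: 0.
Heap B: need g' = 0⊕3 = 3. Options: 14−6→G=1, 14−7→G=1, 14−8→G=1. Hits: 0.
Heap C: need g' = 2⊕3 = 1. Options: 13−6→G=1, 13−7→G=1, 13−8→G=0. Hits: 2.

2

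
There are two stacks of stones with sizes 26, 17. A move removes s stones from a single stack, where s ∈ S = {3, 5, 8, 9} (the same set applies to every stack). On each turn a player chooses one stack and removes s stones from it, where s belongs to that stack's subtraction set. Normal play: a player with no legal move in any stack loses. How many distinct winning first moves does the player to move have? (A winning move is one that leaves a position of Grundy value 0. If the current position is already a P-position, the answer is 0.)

3

All stacks use S = {3, 5, 8, 9}:
G(0) = 0
G(1) = mex{} = 0
G(2) = mex{} = 0
G(3) = mex{0} = 1
G(4) = mex{0} = 1
G(5) = mex{0,0} = 1
G(6) = mex{1,0} = 2
G(7) = mex{1,0} = 2
G(8) = mex{1,1,0} = 2
G(9) = mex{2,1,0,0} = 3
G(10) = mex{2,1,0,0} = 3
G(11) = mex{2,2,1,0} = 3
G(12) = mex{3,2,1,1} = 0
G(13) = mex{3,2,1,1} = 0
G(14) = mex{3,3,2,1} = 0
G(15) = mex{0,3,2,2} = 1
G(16) = mex{0,3,2,2} = 1
G(17) = mex{0,0,3,2} = 1
G(18) = mex{1,0,3,3} = 2
G(19) = mex{1,0,3,3} = 2
G(20) = mex{1,1,0,3} = 2
G(21) = mex{2,1,0,0} = 3
G(22) = mex{2,1,0,0} = 3
G(23) = mex{2,2,1,0} = 3
G(24) = mex{3,2,1,1} = 0
G(25) = mex{3,2,1,1} = 0
G(26) = mex{3,3,2,1} = 0
Stack A: G(26) = 0.
Stack B: G(17) = 1.
Combined Grundy value = 0 ⊕ 1 = 1.
A winning move leaves total XOR = 0, i.e. changes one component's Grundy value g to g ⊕ X where X is the current total.
Stack A: need g' = 0⊕1 = 1. Options: 26−3→G=3, 26−5→G=3, 26−8→G=2, 26−9→G=1. Hits: 1.
Stack B: need g' = 1⊕1 = 0. Options: 17−3→G=0, 17−5→G=0, 17−8→G=3, 17−9→G=2. Hits: 2.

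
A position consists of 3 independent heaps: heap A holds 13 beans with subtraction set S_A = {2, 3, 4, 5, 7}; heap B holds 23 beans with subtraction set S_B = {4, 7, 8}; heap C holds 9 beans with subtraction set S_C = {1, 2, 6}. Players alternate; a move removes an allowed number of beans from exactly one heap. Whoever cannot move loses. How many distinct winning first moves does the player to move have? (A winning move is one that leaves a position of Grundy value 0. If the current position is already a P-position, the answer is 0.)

5

Heap A, S = {2, 3, 4, 5, 7}:
G(0) = 0
G(1) = mex{} = 0
G(2) = mex{0} = 1
G(3) = mex{0,0} = 1
G(4) = mex{1,0,0} = 2
G(5) = mex{1,1,0,0} = 2
G(6) = mex{2,1,1,0} = 3
G(7) = mex{2,2,1,1,0} = 3
G(8) = mex{3,2,2,1,0} = 4
G(9) = mex{3,3,2,2,1} = 0
G(10) = mex{4,3,3,2,1} = 0
G(11) = mex{0,4,3,3,2} = 1
G(12) = mex{0,0,4,3,2} = 1
G(13) = mex{1,0,0,4,3} = 2
G_A(13) = 2.
Heap B, S = {4, 7, 8}:
G(0) = 0
G(1) = mex{} = 0
G(2) = mex{} = 0
G(3) = mex{} = 0
G(4) = mex{0} = 1
G(5) = mex{0} = 1
G(6) = mex{0} = 1
G(7) = mex{0,0} = 1
G(8) = mex{1,0,0} = 2
G(9) = mex{1,0,0} = 2
G(10) = mex{1,0,0} = 2
G(11) = mex{1,1,0} = 2
G(12) = mex{2,1,1} = 0
G(13) = mex{2,1,1} = 0
G(14) = mex{2,1,1} = 0
G(15) = mex{2,2,1} = 0
G(16) = mex{0,2,2} = 1
G(17) = mex{0,2,2} = 1
G(18) = mex{0,2,2} = 1
G(19) = mex{0,0,2} = 1
G(20) = mex{1,0,0} = 2
G(21) = mex{1,0,0} = 2
G(22) = mex{1,0,0} = 2
G(23) = mex{1,1,0} = 2
G_B(23) = 2.
Heap C, S = {1, 2, 6}:
G(0) = 0
G(1) = mex{0} = 1
G(2) = mex{1,0} = 2
G(3) = mex{2,1} = 0
G(4) = mex{0,2} = 1
G(5) = mex{1,0} = 2
G(6) = mex{2,1,0} = 3
G(7) = mex{3,2,1} = 0
G(8) = mex{0,3,2} = 1
G(9) = mex{1,0,0} = 2
G_C(9) = 2.
Combined Grundy value = 2 ⊕ 2 ⊕ 2 = 2.
A winning move leaves total XOR = 0, i.e. changes one component's Grundy value g to g ⊕ X where X is the current total.
Heap A: need g' = 2⊕2 = 0. Options: 13−2→G=1, 13−3→G=0, 13−4→G=0, 13−5→G=4, 13−7→G=3. Hits: 2.
Heap B: need g' = 2⊕2 = 0. Options: 23−4→G=1, 23−7→G=1, 23−8→G=0. Hits: 1.
Heap C: need g' = 2⊕2 = 0. Options: 9−1→G=1, 9−2→G=0, 9−6→G=0. Hits: 2.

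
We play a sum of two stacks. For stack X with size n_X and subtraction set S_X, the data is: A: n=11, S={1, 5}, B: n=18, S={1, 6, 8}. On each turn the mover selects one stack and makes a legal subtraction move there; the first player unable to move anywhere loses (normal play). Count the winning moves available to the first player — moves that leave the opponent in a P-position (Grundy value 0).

5

Stack A, S = {1, 5}:
n :  0  1  2  3  4  5  6  7  8  9 10 11
G :  0  1  0  1  0  1  0  1  0  1  0  1
G_A(11) = 1.
Stack B, S = {1, 6, 8}:
n :  0  1  2  3  4  5  6  7  8  9 10 11 12 13 14 15 16 17 18
G :  0  1  0  1  0  1  2  0  1  0  1  0  1  2  0  1  0  1  0
G_B(18) = 0.
Combined Grundy value = 1 ⊕ 0 = 1.
A winning move leaves total XOR = 0, i.e. changes one component's Grundy value g to g ⊕ X where X is the current total.
Stack A: need g' = 1⊕1 = 0. Options: 11−1→G=0, 11−5→G=0. Hits: 2.
Stack B: need g' = 0⊕1 = 1. Options: 18−1→G=1, 18−6→G=1, 18−8→G=1. Hits: 3.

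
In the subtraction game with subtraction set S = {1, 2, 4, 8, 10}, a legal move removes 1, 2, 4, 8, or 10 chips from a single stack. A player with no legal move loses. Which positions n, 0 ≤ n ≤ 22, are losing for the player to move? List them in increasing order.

G(0) = 0
G(1) = mex{0} = 1
G(2) = mex{1,0} = 2
G(3) = mex{2,1} = 0
G(4) = mex{0,2,0} = 1
G(5) = mex{1,0,1} = 2
G(6) = mex{2,1,2} = 0
G(7) = mex{0,2,0} = 1
G(8) = mex{1,0,1,0} = 2
G(9) = mex{2,1,2,1} = 0
G(10) = mex{0,2,0,2,0} = 1
G(11) = mex{1,0,1,0,1} = 2
G(12) = mex{2,1,2,1,2} = 0
G(13) = mex{0,2,0,2,0} = 1
G(14) = mex{1,0,1,0,1} = 2
G(15) = mex{2,1,2,1,2} = 0
G(16) = mex{0,2,0,2,0} = 1
G(17) = mex{1,0,1,0,1} = 2
G(18) = mex{2,1,2,1,2} = 0
G(19) = mex{0,2,0,2,0} = 1
G(20) = mex{1,0,1,0,1} = 2
G(21) = mex{2,1,2,1,2} = 0
G(22) = mex{0,2,0,2,0} = 1
P-positions are exactly the n with G(n) = 0.

0, 3, 6, 9, 12, 15, 18, 21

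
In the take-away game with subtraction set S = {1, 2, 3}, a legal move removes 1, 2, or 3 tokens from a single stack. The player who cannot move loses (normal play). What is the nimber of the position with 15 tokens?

G(0) = 0
G(1) = mex{0} = 1
G(2) = mex{1,0} = 2
G(3) = mex{2,1,0} = 3
G(4) = mex{3,2,1} = 0
G(5) = mex{0,3,2} = 1
G(6) = mex{1,0,3} = 2
G(7) = mex{2,1,0} = 3
G(8) = mex{3,2,1} = 0
G(9) = mex{0,3,2} = 1
G(10) = mex{1,0,3} = 2
G(11) = mex{2,1,0} = 3
G(12) = mex{3,2,1} = 0
G(13) = mex{0,3,2} = 1
G(14) = mex{1,0,3} = 2
G(15) = mex{2,1,0} = 3

3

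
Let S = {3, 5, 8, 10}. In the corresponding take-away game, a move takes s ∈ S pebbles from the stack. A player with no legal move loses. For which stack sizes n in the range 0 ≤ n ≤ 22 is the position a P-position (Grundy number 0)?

n :  0  1  2  3  4  5  6  7  8  9 10 11 12 13 14 15 16 17 18 19 20 21 22
G :  0  0  0  1  1  1  2  2  2  3  3  3  4  0  0  0  1  1  1  2  2  2  3
P-positions are exactly the n with G(n) = 0.

0, 1, 2, 13, 14, 15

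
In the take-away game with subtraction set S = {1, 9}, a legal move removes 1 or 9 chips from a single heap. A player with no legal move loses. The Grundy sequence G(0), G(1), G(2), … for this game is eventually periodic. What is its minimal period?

n :  0  1  2  3  4  5  6  7  8  9 10 11 12 13 14
G :  0  1  0  1  0  1  0  1  0  1  0  1  0  1  0
G(n+2) = G(n) holds for n = 0,…,8 (a full window of length max(S) = 9), so the sequence is purely periodic with period 2.

2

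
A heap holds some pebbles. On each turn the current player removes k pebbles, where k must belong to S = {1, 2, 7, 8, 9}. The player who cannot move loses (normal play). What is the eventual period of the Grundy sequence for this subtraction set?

G(0) = 0
G(1) = mex{0} = 1
G(2) = mex{1,0} = 2
G(3) = mex{2,1} = 0
G(4) = mex{0,2} = 1
G(5) = mex{1,0} = 2
G(6) = mex{2,1} = 0
G(7) = mex{0,2,0} = 1
G(8) = mex{1,0,1,0} = 2
G(9) = mex{2,1,2,1,0} = 3
G(10) = mex{3,2,0,2,1} = 4
G(11) = mex{4,3,1,0,2} = 5
G(12) = mex{5,4,2,1,0} = 3
G(13) = mex{3,5,0,2,1} = 4
G(14) = mex{4,3,1,0,2} = 5
G(15) = mex{5,4,2,1,0} = 3
G(16) = mex{3,5,3,2,1} = 0
G(17) = mex{0,3,4,3,2} = 1
G(18) = mex{1,0,5,4,3} = 2
G(19) = mex{2,1,3,5,4} = 0
G(20) = mex{0,2,4,3,5} = 1
G(21) = mex{1,0,5,4,3} = 2
G(22) = mex{2,1,3,5,4} = 0
G(23) = mex{0,2,0,3,5} = 1
G(24) = mex{1,0,1,0,3} = 2
G(25) = mex{2,1,2,1,0} = 3
G(26) = mex{3,2,0,2,1} = 4
G(27) = mex{4,3,1,0,2} = 5
G(28) = mex{5,4,2,1,0} = 3
G(29) = mex{3,5,0,2,1} = 4
G(30) = mex{4,3,1,0,2} = 5
G(31) = mex{5,4,2,1,0} = 3
G(32) = mex{3,5,3,2,1} = 0
G(33) = mex{0,3,4,3,2} = 1
G(n+16) = G(n) holds for n = 0,…,8 (a full window of length max(S) = 9), so the sequence is purely periodic with period 16.

16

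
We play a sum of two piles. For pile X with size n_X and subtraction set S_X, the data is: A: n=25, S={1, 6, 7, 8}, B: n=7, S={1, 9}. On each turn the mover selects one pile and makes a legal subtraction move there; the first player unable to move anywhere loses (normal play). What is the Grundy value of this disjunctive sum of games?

Pile A, S = {1, 6, 7, 8}:
n :  0  1  2  3  4  5  6  7  8  9 10 11 12 13 14 15 16 17 18 19 20 21 22 23 24 25
G :  0  1  0  1  0  1  2  3  2  3  2  3  4  0  1  0  1  0  1  2  3  2  3  2  3  4
G_A(25) = 4.
Pile B, S = {1, 9}:
G(0) = 0
G(1) = mex{0} = 1
G(2) = mex{1} = 0
G(3) = mex{0} = 1
G(4) = mex{1} = 0
G(5) = mex{0} = 1
G(6) = mex{1} = 0
G(7) = mex{0} = 1
G_B(7) = 1.
Combined Grundy value = 4 ⊕ 1 = 5.

5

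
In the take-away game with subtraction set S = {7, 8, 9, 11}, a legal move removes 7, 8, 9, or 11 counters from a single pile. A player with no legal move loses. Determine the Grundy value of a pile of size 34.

G(0) = 0
G(1) = mex{} = 0
G(2) = mex{} = 0
G(3) = mex{} = 0
G(4) = mex{} = 0
G(5) = mex{} = 0
G(6) = mex{} = 0
G(7) = mex{0} = 1
G(8) = mex{0,0} = 1
G(9) = mex{0,0,0} = 1
G(10) = mex{0,0,0} = 1
G(11) = mex{0,0,0,0} = 1
G(12) = mex{0,0,0,0} = 1
G(13) = mex{0,0,0,0} = 1
G(14) = mex{1,0,0,0} = 2
G(15) = mex{1,1,0,0} = 2
G(16) = mex{1,1,1,0} = 2
G(17) = mex{1,1,1,0} = 2
G(18) = mex{1,1,1,1} = 0
G(19) = mex{1,1,1,1} = 0
G(20) = mex{1,1,1,1} = 0
G(21) = mex{2,1,1,1} = 0
G(22) = mex{2,2,1,1} = 0
G(23) = mex{2,2,2,1} = 0
G(24) = mex{2,2,2,1} = 0
G(25) = mex{0,2,2,2} = 1
G(26) = mex{0,0,2,2} = 1
G(27) = mex{0,0,0,2} = 1
G(28) = mex{0,0,0,2} = 1
G(29) = mex{0,0,0,0} = 1
G(30) = mex{0,0,0,0} = 1
G(31) = mex{0,0,0,0} = 1
G(32) = mex{1,0,0,0} = 2
G(33) = mex{1,1,0,0} = 2
G(34) = mex{1,1,1,0} = 2

2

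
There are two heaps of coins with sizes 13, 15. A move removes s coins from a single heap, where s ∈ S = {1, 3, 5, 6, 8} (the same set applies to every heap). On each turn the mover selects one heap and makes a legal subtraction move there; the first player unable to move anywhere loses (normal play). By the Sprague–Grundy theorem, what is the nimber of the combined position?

All heaps use S = {1, 3, 5, 6, 8}:
G(0) = 0
G(1) = mex{0} = 1
G(2) = mex{1} = 0
G(3) = mex{0,0} = 1
G(4) = mex{1,1} = 0
G(5) = mex{0,0,0} = 1
G(6) = mex{1,1,1,0} = 2
G(7) = mex{2,0,0,1} = 3
G(8) = mex{3,1,1,0,0} = 2
G(9) = mex{2,2,0,1,1} = 3
G(10) = mex{3,3,1,0,0} = 2
G(11) = mex{2,2,2,1,1} = 0
G(12) = mex{0,3,3,2,0} = 1
G(13) = mex{1,2,2,3,1} = 0
G(14) = mex{0,0,3,2,2} = 1
G(15) = mex{1,1,2,3,3} = 0
Heap A: G(13) = 0.
Heap B: G(15) = 0.
Combined Grundy value = 0 ⊕ 0 = 0.

0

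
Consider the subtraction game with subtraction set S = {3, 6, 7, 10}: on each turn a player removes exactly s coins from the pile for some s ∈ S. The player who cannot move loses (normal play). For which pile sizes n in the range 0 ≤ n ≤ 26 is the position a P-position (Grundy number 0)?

0, 1, 2, 13, 14, 15, 26

G(0) = 0
G(1) = mex{} = 0
G(2) = mex{} = 0
G(3) = mex{0} = 1
G(4) = mex{0} = 1
G(5) = mex{0} = 1
G(6) = mex{1,0} = 2
G(7) = mex{1,0,0} = 2
G(8) = mex{1,0,0} = 2
G(9) = mex{2,1,0} = 3
G(10) = mex{2,1,1,0} = 3
G(11) = mex{2,1,1,0} = 3
G(12) = mex{3,2,1,0} = 4
G(13) = mex{3,2,2,1} = 0
G(14) = mex{3,2,2,1} = 0
G(15) = mex{4,3,2,1} = 0
G(16) = mex{0,3,3,2} = 1
G(17) = mex{0,3,3,2} = 1
G(18) = mex{0,4,3,2} = 1
G(19) = mex{1,0,4,3} = 2
G(20) = mex{1,0,0,3} = 2
G(21) = mex{1,0,0,3} = 2
G(22) = mex{2,1,0,4} = 3
G(23) = mex{2,1,1,0} = 3
G(24) = mex{2,1,1,0} = 3
G(25) = mex{3,2,1,0} = 4
G(26) = mex{3,2,2,1} = 0
P-positions are exactly the n with G(n) = 0.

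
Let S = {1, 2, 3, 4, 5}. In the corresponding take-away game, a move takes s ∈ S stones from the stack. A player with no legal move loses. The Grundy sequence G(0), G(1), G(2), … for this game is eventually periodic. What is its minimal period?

6

G(0) = 0
G(1) = mex{0} = 1
G(2) = mex{1,0} = 2
G(3) = mex{2,1,0} = 3
G(4) = mex{3,2,1,0} = 4
G(5) = mex{4,3,2,1,0} = 5
G(6) = mex{5,4,3,2,1} = 0
G(7) = mex{0,5,4,3,2} = 1
G(8) = mex{1,0,5,4,3} = 2
G(9) = mex{2,1,0,5,4} = 3
G(10) = mex{3,2,1,0,5} = 4
G(11) = mex{4,3,2,1,0} = 5
G(12) = mex{5,4,3,2,1} = 0
G(13) = mex{0,5,4,3,2} = 1
G(14) = mex{1,0,5,4,3} = 2
G(n+6) = G(n) holds for n = 0,…,4 (a full window of length max(S) = 5), so the sequence is purely periodic with period 6.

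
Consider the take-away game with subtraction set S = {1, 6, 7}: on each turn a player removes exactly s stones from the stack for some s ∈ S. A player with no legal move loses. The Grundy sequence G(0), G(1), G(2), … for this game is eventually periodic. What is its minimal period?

G(0) = 0
G(1) = mex{0} = 1
G(2) = mex{1} = 0
G(3) = mex{0} = 1
G(4) = mex{1} = 0
G(5) = mex{0} = 1
G(6) = mex{1,0} = 2
G(7) = mex{2,1,0} = 3
G(8) = mex{3,0,1} = 2
G(9) = mex{2,1,0} = 3
G(10) = mex{3,0,1} = 2
G(11) = mex{2,1,0} = 3
G(12) = mex{3,2,1} = 0
G(13) = mex{0,3,2} = 1
G(14) = mex{1,2,3} = 0
G(15) = mex{0,3,2} = 1
G(16) = mex{1,2,3} = 0
G(17) = mex{0,3,2} = 1
G(18) = mex{1,0,3} = 2
G(19) = mex{2,1,0} = 3
G(20) = mex{3,0,1} = 2
G(21) = mex{2,1,0} = 3
G(22) = mex{3,0,1} = 2
G(23) = mex{2,1,0} = 3
G(24) = mex{3,2,1} = 0
G(25) = mex{0,3,2} = 1
G(n+12) = G(n) holds for n = 0,…,6 (a full window of length max(S) = 7), so the sequence is purely periodic with period 12.

12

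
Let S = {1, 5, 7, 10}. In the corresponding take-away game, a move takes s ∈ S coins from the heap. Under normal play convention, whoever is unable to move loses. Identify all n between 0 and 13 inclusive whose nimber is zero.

n :  0  1  2  3  4  5  6  7  8  9 10 11 12 13
G :  0  1  0  1  0  1  0  1  0  1  2  3  2  3
P-positions are exactly the n with G(n) = 0.

0, 2, 4, 6, 8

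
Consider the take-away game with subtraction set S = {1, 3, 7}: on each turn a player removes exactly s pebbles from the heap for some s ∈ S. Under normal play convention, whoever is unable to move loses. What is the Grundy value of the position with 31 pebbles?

1

n :  0  1  2  3  4  5  6  7  8  9 10 11 12 13 14 15 16 17 18 19 20 21 22 23 24 25 26 27 28 29 30 31
G :  0  1  0  1  0  1  0  1  0  1  0  1  0  1  0  1  0  1  0  1  0  1  0  1  0  1  0  1  0  1  0  1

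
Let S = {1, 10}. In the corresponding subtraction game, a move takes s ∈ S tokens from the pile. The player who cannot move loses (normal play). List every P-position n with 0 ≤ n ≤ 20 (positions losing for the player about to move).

n :  0  1  2  3  4  5  6  7  8  9 10 11 12 13 14 15 16 17 18 19 20
G :  0  1  0  1  0  1  0  1  0  1  2  0  1  0  1  0  1  0  1  0  1
P-positions are exactly the n with G(n) = 0.

0, 2, 4, 6, 8, 11, 13, 15, 17, 19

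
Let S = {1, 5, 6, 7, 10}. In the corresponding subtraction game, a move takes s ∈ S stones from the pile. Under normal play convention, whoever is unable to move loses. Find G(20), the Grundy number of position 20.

3

n :  0  1  2  3  4  5  6  7  8  9 10 11 12 13 14 15 16 17 18 19 20
G :  0  1  0  1  0  1  2  3  2  3  2  3  4  0  1  0  1  0  1  2  3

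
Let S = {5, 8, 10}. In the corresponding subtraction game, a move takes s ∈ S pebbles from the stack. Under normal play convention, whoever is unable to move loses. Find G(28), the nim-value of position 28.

2

G(0) = 0
G(1) = mex{} = 0
G(2) = mex{} = 0
G(3) = mex{} = 0
G(4) = mex{} = 0
G(5) = mex{0} = 1
G(6) = mex{0} = 1
G(7) = mex{0} = 1
G(8) = mex{0,0} = 1
G(9) = mex{0,0} = 1
G(10) = mex{1,0,0} = 2
G(11) = mex{1,0,0} = 2
G(12) = mex{1,0,0} = 2
G(13) = mex{1,1,0} = 2
G(14) = mex{1,1,0} = 2
G(15) = mex{2,1,1} = 0
G(16) = mex{2,1,1} = 0
G(17) = mex{2,1,1} = 0
G(18) = mex{2,2,1} = 0
G(19) = mex{2,2,1} = 0
G(20) = mex{0,2,2} = 1
G(21) = mex{0,2,2} = 1
G(22) = mex{0,2,2} = 1
G(23) = mex{0,0,2} = 1
G(24) = mex{0,0,2} = 1
G(25) = mex{1,0,0} = 2
G(26) = mex{1,0,0} = 2
G(27) = mex{1,0,0} = 2
G(28) = mex{1,1,0} = 2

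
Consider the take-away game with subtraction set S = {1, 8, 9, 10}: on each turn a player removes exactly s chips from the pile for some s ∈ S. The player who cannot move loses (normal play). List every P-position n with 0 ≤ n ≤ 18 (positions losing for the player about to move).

G(0) = 0
G(1) = mex{0} = 1
G(2) = mex{1} = 0
G(3) = mex{0} = 1
G(4) = mex{1} = 0
G(5) = mex{0} = 1
G(6) = mex{1} = 0
G(7) = mex{0} = 1
G(8) = mex{1,0} = 2
G(9) = mex{2,1,0} = 3
G(10) = mex{3,0,1,0} = 2
G(11) = mex{2,1,0,1} = 3
G(12) = mex{3,0,1,0} = 2
G(13) = mex{2,1,0,1} = 3
G(14) = mex{3,0,1,0} = 2
G(15) = mex{2,1,0,1} = 3
G(16) = mex{3,2,1,0} = 4
G(17) = mex{4,3,2,1} = 0
G(18) = mex{0,2,3,2} = 1
P-positions are exactly the n with G(n) = 0.

0, 2, 4, 6, 17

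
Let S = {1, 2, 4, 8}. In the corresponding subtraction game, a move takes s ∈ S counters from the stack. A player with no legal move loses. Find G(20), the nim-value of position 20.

G(0) = 0
G(1) = mex{0} = 1
G(2) = mex{1,0} = 2
G(3) = mex{2,1} = 0
G(4) = mex{0,2,0} = 1
G(5) = mex{1,0,1} = 2
G(6) = mex{2,1,2} = 0
G(7) = mex{0,2,0} = 1
G(8) = mex{1,0,1,0} = 2
G(9) = mex{2,1,2,1} = 0
G(10) = mex{0,2,0,2} = 1
G(11) = mex{1,0,1,0} = 2
G(12) = mex{2,1,2,1} = 0
G(13) = mex{0,2,0,2} = 1
G(14) = mex{1,0,1,0} = 2
G(15) = mex{2,1,2,1} = 0
G(16) = mex{0,2,0,2} = 1
G(17) = mex{1,0,1,0} = 2
G(18) = mex{2,1,2,1} = 0
G(19) = mex{0,2,0,2} = 1
G(20) = mex{1,0,1,0} = 2

2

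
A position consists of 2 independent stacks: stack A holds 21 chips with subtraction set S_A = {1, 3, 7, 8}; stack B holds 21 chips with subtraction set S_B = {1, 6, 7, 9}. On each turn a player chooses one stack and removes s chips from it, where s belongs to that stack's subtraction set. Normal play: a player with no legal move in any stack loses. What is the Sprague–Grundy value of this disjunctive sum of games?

Stack A, S = {1, 3, 7, 8}:
n :  0  1  2  3  4  5  6  7  8  9 10 11 12 13 14 15 16 17 18 19 20 21
G :  0  1  0  1  0  1  0  1  2  3  2  3  2  3  2  0  1  0  1  0  1  0
G_A(21) = 0.
Stack B, S = {1, 6, 7, 9}:
G(0) = 0
G(1) = mex{0} = 1
G(2) = mex{1} = 0
G(3) = mex{0} = 1
G(4) = mex{1} = 0
G(5) = mex{0} = 1
G(6) = mex{1,0} = 2
G(7) = mex{2,1,0} = 3
G(8) = mex{3,0,1} = 2
G(9) = mex{2,1,0,0} = 3
G(10) = mex{3,0,1,1} = 2
G(11) = mex{2,1,0,0} = 3
G(12) = mex{3,2,1,1} = 0
G(13) = mex{0,3,2,0} = 1
G(14) = mex{1,2,3,1} = 0
G(15) = mex{0,3,2,2} = 1
G(16) = mex{1,2,3,3} = 0
G(17) = mex{0,3,2,2} = 1
G(18) = mex{1,0,3,3} = 2
G(19) = mex{2,1,0,2} = 3
G(20) = mex{3,0,1,3} = 2
G(21) = mex{2,1,0,0} = 3
G_B(21) = 3.
Combined Grundy value = 0 ⊕ 3 = 3.

3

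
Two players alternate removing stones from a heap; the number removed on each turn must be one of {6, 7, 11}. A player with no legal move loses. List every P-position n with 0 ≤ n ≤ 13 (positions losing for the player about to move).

G(0) = 0
G(1) = mex{} = 0
G(2) = mex{} = 0
G(3) = mex{} = 0
G(4) = mex{} = 0
G(5) = mex{} = 0
G(6) = mex{0} = 1
G(7) = mex{0,0} = 1
G(8) = mex{0,0} = 1
G(9) = mex{0,0} = 1
G(10) = mex{0,0} = 1
G(11) = mex{0,0,0} = 1
G(12) = mex{1,0,0} = 2
G(13) = mex{1,1,0} = 2
P-positions are exactly the n with G(n) = 0.

0, 1, 2, 3, 4, 5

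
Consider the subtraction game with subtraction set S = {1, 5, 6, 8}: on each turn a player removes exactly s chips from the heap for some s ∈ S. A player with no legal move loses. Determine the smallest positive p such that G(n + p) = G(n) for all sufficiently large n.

G(0) = 0
G(1) = mex{0} = 1
G(2) = mex{1} = 0
G(3) = mex{0} = 1
G(4) = mex{1} = 0
G(5) = mex{0,0} = 1
G(6) = mex{1,1,0} = 2
G(7) = mex{2,0,1} = 3
G(8) = mex{3,1,0,0} = 2
G(9) = mex{2,0,1,1} = 3
G(10) = mex{3,1,0,0} = 2
G(11) = mex{2,2,1,1} = 0
G(12) = mex{0,3,2,0} = 1
G(13) = mex{1,2,3,1} = 0
G(14) = mex{0,3,2,2} = 1
G(15) = mex{1,2,3,3} = 0
G(16) = mex{0,0,2,2} = 1
G(17) = mex{1,1,0,3} = 2
G(18) = mex{2,0,1,2} = 3
G(19) = mex{3,1,0,0} = 2
G(20) = mex{2,0,1,1} = 3
G(21) = mex{3,1,0,0} = 2
G(22) = mex{2,2,1,1} = 0
G(23) = mex{0,3,2,0} = 1
G(n+11) = G(n) holds for n = 0,…,7 (a full window of length max(S) = 8), so the sequence is purely periodic with period 11.

11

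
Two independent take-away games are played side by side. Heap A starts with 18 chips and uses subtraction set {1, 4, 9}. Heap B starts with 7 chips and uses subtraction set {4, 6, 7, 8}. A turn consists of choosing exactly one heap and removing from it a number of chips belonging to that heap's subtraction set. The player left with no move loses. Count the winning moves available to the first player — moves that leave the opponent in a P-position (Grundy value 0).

0

Heap A, S = {1, 4, 9}:
G(0) = 0
G(1) = mex{0} = 1
G(2) = mex{1} = 0
G(3) = mex{0} = 1
G(4) = mex{1,0} = 2
G(5) = mex{2,1} = 0
G(6) = mex{0,0} = 1
G(7) = mex{1,1} = 0
G(8) = mex{0,2} = 1
G(9) = mex{1,0,0} = 2
G(10) = mex{2,1,1} = 0
G(11) = mex{0,0,0} = 1
G(12) = mex{1,1,1} = 0
G(13) = mex{0,2,2} = 1
G(14) = mex{1,0,0} = 2
G(15) = mex{2,1,1} = 0
G(16) = mex{0,0,0} = 1
G(17) = mex{1,1,1} = 0
G(18) = mex{0,2,2} = 1
G_A(18) = 1.
Heap B, S = {4, 6, 7, 8}:
n : 0 1 2 3 4 5 6 7
G : 0 0 0 0 1 1 1 1
G_B(7) = 1.
Combined Grundy value = 1 ⊕ 1 = 0.
A winning move leaves total XOR = 0, i.e. changes one component's Grundy value g to g ⊕ X where X is the current total.
Heap A: target g' = 1⊕0 = 1, but every legal move changes the Grundy value (mex property), so 0 moves.
Heap B: target g' = 1⊕0 = 1, but every legal move changes the Grundy value (mex property), so 0 moves.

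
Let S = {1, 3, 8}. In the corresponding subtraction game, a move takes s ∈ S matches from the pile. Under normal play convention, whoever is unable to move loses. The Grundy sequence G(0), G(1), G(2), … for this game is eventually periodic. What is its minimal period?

G(0) = 0
G(1) = mex{0} = 1
G(2) = mex{1} = 0
G(3) = mex{0,0} = 1
G(4) = mex{1,1} = 0
G(5) = mex{0,0} = 1
G(6) = mex{1,1} = 0
G(7) = mex{0,0} = 1
G(8) = mex{1,1,0} = 2
G(9) = mex{2,0,1} = 3
G(10) = mex{3,1,0} = 2
G(11) = mex{2,2,1} = 0
G(12) = mex{0,3,0} = 1
G(13) = mex{1,2,1} = 0
G(14) = mex{0,0,0} = 1
G(15) = mex{1,1,1} = 0
G(16) = mex{0,0,2} = 1
G(17) = mex{1,1,3} = 0
G(18) = mex{0,0,2} = 1
G(19) = mex{1,1,0} = 2
G(20) = mex{2,0,1} = 3
G(21) = mex{3,1,0} = 2
G(22) = mex{2,2,1} = 0
G(23) = mex{0,3,0} = 1
G(n+11) = G(n) holds for n = 0,…,7 (a full window of length max(S) = 8), so the sequence is purely periodic with period 11.

11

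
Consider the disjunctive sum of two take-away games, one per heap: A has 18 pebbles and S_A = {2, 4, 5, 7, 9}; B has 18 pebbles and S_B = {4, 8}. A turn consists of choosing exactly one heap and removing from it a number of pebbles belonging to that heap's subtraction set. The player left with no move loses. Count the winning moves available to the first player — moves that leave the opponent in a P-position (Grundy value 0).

Heap A, S = {2, 4, 5, 7, 9}:
n :  0  1  2  3  4  5  6  7  8  9 10 11 12 13 14 15 16 17 18
G :  0  0  1  1  2  2  3  3  4  4  5  0  0  1  1  2  2  3  3
G_A(18) = 3.
Heap B, S = {4, 8}:
G(0) = 0
G(1) = mex{} = 0
G(2) = mex{} = 0
G(3) = mex{} = 0
G(4) = mex{0} = 1
G(5) = mex{0} = 1
G(6) = mex{0} = 1
G(7) = mex{0} = 1
G(8) = mex{1,0} = 2
G(9) = mex{1,0} = 2
G(10) = mex{1,0} = 2
G(11) = mex{1,0} = 2
G(12) = mex{2,1} = 0
G(13) = mex{2,1} = 0
G(14) = mex{2,1} = 0
G(15) = mex{2,1} = 0
G(16) = mex{0,2} = 1
G(17) = mex{0,2} = 1
G(18) = mex{0,2} = 1
G_B(18) = 1.
Combined Grundy value = 3 ⊕ 1 = 2.
A winning move leaves total XOR = 0, i.e. changes one component's Grundy value g to g ⊕ X where X is the current total.
Heap A: need g' = 3⊕2 = 1. Options: 18−2→G=2, 18−4→G=1, 18−5→G=1, 18−7→G=0, 18−9→G=4. Hits: 2.
Heap B: need g' = 1⊕2 = 3. Options: 18−4→G=0, 18−8→G=2. Hits: 0.

2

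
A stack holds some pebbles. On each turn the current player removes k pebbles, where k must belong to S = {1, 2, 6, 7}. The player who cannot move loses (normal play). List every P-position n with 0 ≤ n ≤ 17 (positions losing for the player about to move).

0, 3, 8, 11, 16

G(0) = 0
G(1) = mex{0} = 1
G(2) = mex{1,0} = 2
G(3) = mex{2,1} = 0
G(4) = mex{0,2} = 1
G(5) = mex{1,0} = 2
G(6) = mex{2,1,0} = 3
G(7) = mex{3,2,1,0} = 4
G(8) = mex{4,3,2,1} = 0
G(9) = mex{0,4,0,2} = 1
G(10) = mex{1,0,1,0} = 2
G(11) = mex{2,1,2,1} = 0
G(12) = mex{0,2,3,2} = 1
G(13) = mex{1,0,4,3} = 2
G(14) = mex{2,1,0,4} = 3
G(15) = mex{3,2,1,0} = 4
G(16) = mex{4,3,2,1} = 0
G(17) = mex{0,4,0,2} = 1
P-positions are exactly the n with G(n) = 0.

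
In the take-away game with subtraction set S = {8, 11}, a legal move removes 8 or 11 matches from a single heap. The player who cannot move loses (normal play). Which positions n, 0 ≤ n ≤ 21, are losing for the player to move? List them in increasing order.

0, 1, 2, 3, 4, 5, 6, 7, 19, 20, 21

n :  0  1  2  3  4  5  6  7  8  9 10 11 12 13 14 15 16 17 18 19 20 21
G :  0  0  0  0  0  0  0  0  1  1  1  1  1  1  1  1  2  2  2  0  0  0
P-positions are exactly the n with G(n) = 0.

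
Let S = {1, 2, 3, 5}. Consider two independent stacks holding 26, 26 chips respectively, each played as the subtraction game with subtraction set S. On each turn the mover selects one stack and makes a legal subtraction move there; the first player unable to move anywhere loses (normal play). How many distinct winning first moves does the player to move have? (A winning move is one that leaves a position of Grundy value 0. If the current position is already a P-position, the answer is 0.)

0

All stacks use S = {1, 2, 3, 5}:
G(0) = 0
G(1) = mex{0} = 1
G(2) = mex{1,0} = 2
G(3) = mex{2,1,0} = 3
G(4) = mex{3,2,1} = 0
G(5) = mex{0,3,2,0} = 1
G(6) = mex{1,0,3,1} = 2
G(7) = mex{2,1,0,2} = 3
G(8) = mex{3,2,1,3} = 0
G(9) = mex{0,3,2,0} = 1
G(10) = mex{1,0,3,1} = 2
G(11) = mex{2,1,0,2} = 3
G(12) = mex{3,2,1,3} = 0
G(13) = mex{0,3,2,0} = 1
G(14) = mex{1,0,3,1} = 2
G(15) = mex{2,1,0,2} = 3
G(16) = mex{3,2,1,3} = 0
G(17) = mex{0,3,2,0} = 1
G(18) = mex{1,0,3,1} = 2
G(19) = mex{2,1,0,2} = 3
G(20) = mex{3,2,1,3} = 0
G(21) = mex{0,3,2,0} = 1
G(22) = mex{1,0,3,1} = 2
G(23) = mex{2,1,0,2} = 3
G(24) = mex{3,2,1,3} = 0
G(25) = mex{0,3,2,0} = 1
G(26) = mex{1,0,3,1} = 2
Stack A: G(26) = 2.
Stack B: G(26) = 2.
Combined Grundy value = 2 ⊕ 2 = 0.
A winning move leaves total XOR = 0, i.e. changes one component's Grundy value g to g ⊕ X where X is the current total.
Stack A: target g' = 2⊕0 = 2, but every legal move changes the Grundy value (mex property), so 0 moves.
Stack B: target g' = 2⊕0 = 2, but every legal move changes the Grundy value (mex property), so 0 moves.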